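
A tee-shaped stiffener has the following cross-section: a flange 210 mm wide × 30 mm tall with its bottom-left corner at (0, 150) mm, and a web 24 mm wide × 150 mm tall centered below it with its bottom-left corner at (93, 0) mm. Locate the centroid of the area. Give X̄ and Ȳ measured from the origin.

X̄ = 105.00 mm, Ȳ = 132.27 mm

web: A = 24 × 150 = 3600.00, centroid at (105.00, 75.00).
flange: A = 210 × 30 = 6300.00, centroid at (105.00, 165.00).
ΣA = 9900.00 mm²
ΣAX̄ = (3600.00)(105.00) + (6300.00)(105.00) = 1039500.00 mm³
ΣAȲ = (3600.00)(75.00) + (6300.00)(165.00) = 1309500.00 mm³
X̄ = 1039500.00 / 9900.00 = 105.00 mm
Ȳ = 1309500.00 / 9900.00 = 132.27 mm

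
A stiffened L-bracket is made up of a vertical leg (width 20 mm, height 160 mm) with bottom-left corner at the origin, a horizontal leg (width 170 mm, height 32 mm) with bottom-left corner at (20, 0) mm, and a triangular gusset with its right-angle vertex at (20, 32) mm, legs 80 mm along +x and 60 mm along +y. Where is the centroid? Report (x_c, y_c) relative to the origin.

x_c = 64.78 mm, y_c = 42.38 mm

vertical leg: A = 20 × 160 = 3200.00, centroid at (10.00, 80.00).
horizontal leg: A = 170 × 32 = 5440.00, centroid at (105.00, 16.00).
gusset: A = ½·80·60 = 2400.00, centroid at (46.67, 52.00).
ΣA = 11040.00 mm², ΣAx_c = 715200.00 mm³, ΣAy_c = 467840.00 mm³.
x_c = 715200.00/11040.00 = 64.78 mm; y_c = 467840.00/11040.00 = 42.38 mm.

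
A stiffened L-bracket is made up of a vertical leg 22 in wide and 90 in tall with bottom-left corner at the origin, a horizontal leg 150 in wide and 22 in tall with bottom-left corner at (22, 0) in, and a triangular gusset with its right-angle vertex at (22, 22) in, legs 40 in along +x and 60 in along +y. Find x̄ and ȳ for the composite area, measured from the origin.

vertical leg: A = 22 × 90 = 1980.00, centroid at (11.00, 45.00).
horizontal leg: A = 150 × 22 = 3300.00, centroid at (97.00, 11.00).
gusset: A = ½·40·60 = 1200.00, centroid at (35.33, 42.00).
ΣA = 6480.00 in²
ΣAx̄ = (1980.00)(11.00) + (3300.00)(97.00) + (1200.00)(35.33) = 384280.00 in³
ΣAȳ = (1980.00)(45.00) + (3300.00)(11.00) + (1200.00)(42.00) = 175800.00 in³
x̄ = 384280.00 / 6480.00 = 59.30 in
ȳ = 175800.00 / 6480.00 = 27.13 in

x̄ = 59.30 in, ȳ = 27.13 in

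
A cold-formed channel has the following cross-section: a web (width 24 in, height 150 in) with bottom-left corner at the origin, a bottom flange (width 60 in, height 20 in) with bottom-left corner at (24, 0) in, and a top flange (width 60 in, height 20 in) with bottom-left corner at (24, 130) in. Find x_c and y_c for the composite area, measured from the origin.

web: A = 24 × 150 = 3600.00, centroid at (12.00, 75.00).
bottom flange: A = 60 × 20 = 1200.00, centroid at (54.00, 10.00).
top flange: A = 60 × 20 = 1200.00, centroid at (54.00, 140.00).
ΣA = 6000.00 in², ΣAx_c = 172800.00 in³, ΣAy_c = 450000.00 in³.
x_c = 172800.00/6000.00 = 28.80 in; y_c = 450000.00/6000.00 = 75.00 in.

x_c = 28.80 in, y_c = 75.00 in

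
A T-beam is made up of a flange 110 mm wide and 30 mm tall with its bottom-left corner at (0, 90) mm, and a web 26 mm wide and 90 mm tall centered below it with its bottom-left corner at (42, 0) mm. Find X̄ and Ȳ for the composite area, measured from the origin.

X̄ = 55.00 mm, Ȳ = 80.11 mm

web: A = 26 × 90 = 2340.00, centroid at (55.00, 45.00).
flange: A = 110 × 30 = 3300.00, centroid at (55.00, 105.00).
ΣA = 5640.00 mm²
ΣAX̄ = (2340.00)(55.00) + (3300.00)(55.00) = 310200.00 mm³
ΣAȲ = (2340.00)(45.00) + (3300.00)(105.00) = 451800.00 mm³
X̄ = 310200.00 / 5640.00 = 55.00 mm
Ȳ = 451800.00 / 5640.00 = 80.11 mm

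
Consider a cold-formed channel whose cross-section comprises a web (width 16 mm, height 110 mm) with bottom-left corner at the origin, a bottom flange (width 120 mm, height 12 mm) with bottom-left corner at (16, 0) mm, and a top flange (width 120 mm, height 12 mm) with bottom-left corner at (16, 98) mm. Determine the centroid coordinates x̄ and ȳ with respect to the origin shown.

x̄ = 50.21 mm, ȳ = 55.00 mm

web: A = 16 × 110 = 1760.00, centroid at (8.00, 55.00).
bottom flange: A = 120 × 12 = 1440.00, centroid at (76.00, 6.00).
top flange: A = 120 × 12 = 1440.00, centroid at (76.00, 104.00).
ΣA = 4640.00 mm², ΣAx̄ = 232960.00 mm³, ΣAȳ = 255200.00 mm³.
x̄ = 232960.00/4640.00 = 50.21 mm; ȳ = 255200.00/4640.00 = 55.00 mm.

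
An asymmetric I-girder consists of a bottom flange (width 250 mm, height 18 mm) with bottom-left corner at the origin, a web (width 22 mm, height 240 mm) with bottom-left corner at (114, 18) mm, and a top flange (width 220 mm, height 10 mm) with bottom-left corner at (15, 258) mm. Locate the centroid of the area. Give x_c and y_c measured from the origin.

bottom flange: A = 250 × 18 = 4500.00, centroid at (125.00, 9.00).
web: A = 22 × 240 = 5280.00, centroid at (125.00, 138.00).
top flange: A = 220 × 10 = 2200.00, centroid at (125.00, 263.00).
ΣA = 11980.00 mm²
ΣAx_c = (4500.00)(125.00) + (5280.00)(125.00) + (2200.00)(125.00) = 1497500.00 mm³
ΣAy_c = (4500.00)(9.00) + (5280.00)(138.00) + (2200.00)(263.00) = 1347740.00 mm³
x_c = 1497500.00 / 11980.00 = 125.00 mm
y_c = 1347740.00 / 11980.00 = 112.50 mm

x_c = 125.00 mm, y_c = 112.50 mm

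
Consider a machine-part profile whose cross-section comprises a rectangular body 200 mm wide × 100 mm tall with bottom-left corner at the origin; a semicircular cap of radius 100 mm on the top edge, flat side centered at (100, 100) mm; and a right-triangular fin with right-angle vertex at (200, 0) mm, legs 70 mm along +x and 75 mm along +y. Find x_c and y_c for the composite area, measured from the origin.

rectangular body: A = 200 × 100 = 20000.00, centroid at (100.00, 50.00).
semicircular top: A = ½π·100² = 15707.96, centroid at (100.00, 142.44).
triangular fin: A = ½·70·75 = 2625.00, centroid at (223.33, 25.00).
ΣA = 38332.96 mm², ΣAx_c = 4157046.33 mm³, ΣAy_c = 3303087.99 mm³.
x_c = 4157046.33/38332.96 = 108.45 mm; y_c = 3303087.99/38332.96 = 86.17 mm.

x_c = 108.45 mm, y_c = 86.17 mm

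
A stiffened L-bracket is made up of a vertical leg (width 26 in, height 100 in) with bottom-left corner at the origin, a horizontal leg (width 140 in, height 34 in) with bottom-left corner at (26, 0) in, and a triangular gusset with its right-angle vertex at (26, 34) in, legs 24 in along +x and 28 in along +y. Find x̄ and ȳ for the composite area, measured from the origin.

x̄ = 65.25 in, ȳ = 29.30 in

vertical leg: A = 26 × 100 = 2600.00, centroid at (13.00, 50.00).
horizontal leg: A = 140 × 34 = 4760.00, centroid at (96.00, 17.00).
gusset: A = ½·24·28 = 336.00, centroid at (34.00, 43.33).
ΣA = 7696.00 in²
ΣAx̄ = (2600.00)(13.00) + (4760.00)(96.00) + (336.00)(34.00) = 502184.00 in³
ΣAȳ = (2600.00)(50.00) + (4760.00)(17.00) + (336.00)(43.33) = 225480.00 in³
x̄ = 502184.00 / 7696.00 = 65.25 in
ȳ = 225480.00 / 7696.00 = 29.30 in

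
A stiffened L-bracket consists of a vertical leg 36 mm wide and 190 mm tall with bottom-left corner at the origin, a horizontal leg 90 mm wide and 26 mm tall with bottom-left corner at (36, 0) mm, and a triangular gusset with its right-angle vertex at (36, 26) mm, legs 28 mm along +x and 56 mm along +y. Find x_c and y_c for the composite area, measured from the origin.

vertical leg: A = 36 × 190 = 6840.00, centroid at (18.00, 95.00).
horizontal leg: A = 90 × 26 = 2340.00, centroid at (81.00, 13.00).
gusset: A = ½·28·56 = 784.00, centroid at (45.33, 44.67).
ΣA = 9964.00 mm², ΣAx_c = 348201.33 mm³, ΣAy_c = 715238.67 mm³.
x_c = 348201.33/9964.00 = 34.95 mm; y_c = 715238.67/9964.00 = 71.78 mm.

x_c = 34.95 mm, y_c = 71.78 mm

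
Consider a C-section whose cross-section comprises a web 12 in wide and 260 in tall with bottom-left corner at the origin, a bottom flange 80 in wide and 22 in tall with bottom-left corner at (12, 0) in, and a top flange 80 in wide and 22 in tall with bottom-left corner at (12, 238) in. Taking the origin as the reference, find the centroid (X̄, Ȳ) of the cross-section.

Part | A | x̄ᵢ | ȳᵢ | A·x̄ᵢ | A·ȳᵢ
web | 3120.00 | 6.00 | 130.00 | 18720.00 | 405600.00
bottom flange | 1760.00 | 52.00 | 11.00 | 91520.00 | 19360.00
top flange | 1760.00 | 52.00 | 249.00 | 91520.00 | 438240.00
Σ | 6640.00 |  |  | 201760.00 | 863200.00
X̄ = 201760.00 / 6640.00 = 30.39 in
Ȳ = 863200.00 / 6640.00 = 130.00 in

X̄ = 30.39 in, Ȳ = 130.00 in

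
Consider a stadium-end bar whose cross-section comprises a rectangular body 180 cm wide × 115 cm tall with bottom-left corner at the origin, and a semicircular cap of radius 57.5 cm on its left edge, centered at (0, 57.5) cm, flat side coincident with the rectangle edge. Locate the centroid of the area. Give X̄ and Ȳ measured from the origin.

X̄ = 67.05 cm, Ȳ = 57.50 cm

rectangular body: A = 180 × 115 = 20700.00, centroid at (90.00, 57.50).
semicircular end: A = ½π·57.5² = 5193.45, centroid at (-24.40, 57.50).
ΣA = 25893.45 cm², ΣAX̄ = 1736260.42 cm³, ΣAȲ = 1488873.11 cm³.
X̄ = 1736260.42/25893.45 = 67.05 cm; Ȳ = 1488873.11/25893.45 = 57.50 cm.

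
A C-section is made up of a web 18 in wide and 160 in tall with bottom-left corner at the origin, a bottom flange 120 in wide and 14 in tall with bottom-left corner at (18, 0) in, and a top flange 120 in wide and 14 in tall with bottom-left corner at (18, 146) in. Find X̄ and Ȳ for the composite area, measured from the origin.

web: A = 18 × 160 = 2880.00, centroid at (9.00, 80.00).
bottom flange: A = 120 × 14 = 1680.00, centroid at (78.00, 7.00).
top flange: A = 120 × 14 = 1680.00, centroid at (78.00, 153.00).
ΣA = 6240.00 in²
ΣAX̄ = (2880.00)(9.00) + (1680.00)(78.00) + (1680.00)(78.00) = 288000.00 in³
ΣAȲ = (2880.00)(80.00) + (1680.00)(7.00) + (1680.00)(153.00) = 499200.00 in³
X̄ = 288000.00 / 6240.00 = 46.15 in
Ȳ = 499200.00 / 6240.00 = 80.00 in

X̄ = 46.15 in, Ȳ = 80.00 in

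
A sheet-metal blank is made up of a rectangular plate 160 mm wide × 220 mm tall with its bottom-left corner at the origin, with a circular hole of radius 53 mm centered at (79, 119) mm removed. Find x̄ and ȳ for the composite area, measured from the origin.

plate: A = 160 × 220 = 35200.00, centroid at (80.00, 110.00).
hole: A = −π·53² = -8824.73, centroid at (79.00, 119.00).
ΣA = 26375.27 mm²
ΣAx̄ = (35200.00)(80.00) + (-8824.73)(79.00) = 2118846.03 mm³
ΣAȳ = (35200.00)(110.00) + (-8824.73)(119.00) = 2821856.68 mm³
x̄ = 2118846.03 / 26375.27 = 80.33 mm
ȳ = 2821856.68 / 26375.27 = 106.99 mm

x̄ = 80.33 mm, ȳ = 106.99 mm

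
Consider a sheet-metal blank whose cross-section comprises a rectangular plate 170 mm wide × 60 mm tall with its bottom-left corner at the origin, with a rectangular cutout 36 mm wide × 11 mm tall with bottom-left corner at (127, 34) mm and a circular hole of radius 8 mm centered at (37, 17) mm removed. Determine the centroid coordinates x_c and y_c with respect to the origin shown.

Part | A | x̄ᵢ | ȳᵢ | A·x̄ᵢ | A·ȳᵢ
plate | 10200.00 | 85.00 | 30.00 | 867000.00 | 306000.00
hole 1 | -396.00 | 145.00 | 39.50 | -57420.00 | -15642.00
hole 2 | -201.06 | 37.00 | 17.00 | -7439.29 | -3418.05
Σ | 9602.94 |  |  | 802140.71 | 286939.95
x_c = 802140.71 / 9602.94 = 83.53 mm
y_c = 286939.95 / 9602.94 = 29.88 mm

x_c = 83.53 mm, y_c = 29.88 mm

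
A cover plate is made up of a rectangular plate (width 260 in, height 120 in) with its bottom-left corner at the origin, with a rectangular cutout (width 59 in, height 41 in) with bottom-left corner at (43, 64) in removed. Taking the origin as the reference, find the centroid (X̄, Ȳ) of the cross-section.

X̄ = 134.83 in, Ȳ = 57.94 in

plate: A = 260 × 120 = 31200.00, centroid at (130.00, 60.00).
hole: A = −(59 × 41) = -2419.00, centroid at (72.50, 84.50).
ΣA = 28781.00 in², ΣAX̄ = 3880622.50 in³, ΣAȲ = 1667594.50 in³.
X̄ = 3880622.50/28781.00 = 134.83 in; Ȳ = 1667594.50/28781.00 = 57.94 in.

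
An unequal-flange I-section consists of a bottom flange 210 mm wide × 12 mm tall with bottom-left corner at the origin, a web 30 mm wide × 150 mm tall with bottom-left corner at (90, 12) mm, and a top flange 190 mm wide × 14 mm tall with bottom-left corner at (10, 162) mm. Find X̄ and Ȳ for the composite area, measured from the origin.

bottom flange: A = 210 × 12 = 2520.00, centroid at (105.00, 6.00).
web: A = 30 × 150 = 4500.00, centroid at (105.00, 87.00).
top flange: A = 190 × 14 = 2660.00, centroid at (105.00, 169.00).
ΣA = 9680.00 mm²
ΣAX̄ = (2520.00)(105.00) + (4500.00)(105.00) + (2660.00)(105.00) = 1016400.00 mm³
ΣAȲ = (2520.00)(6.00) + (4500.00)(87.00) + (2660.00)(169.00) = 856160.00 mm³
X̄ = 1016400.00 / 9680.00 = 105.00 mm
Ȳ = 856160.00 / 9680.00 = 88.45 mm

X̄ = 105.00 mm, Ȳ = 88.45 mm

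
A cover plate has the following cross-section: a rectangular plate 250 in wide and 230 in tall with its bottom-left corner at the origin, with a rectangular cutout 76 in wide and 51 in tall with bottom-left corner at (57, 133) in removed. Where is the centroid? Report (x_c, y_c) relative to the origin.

plate: A = 250 × 230 = 57500.00, centroid at (125.00, 115.00).
hole: A = −(76 × 51) = -3876.00, centroid at (95.00, 158.50).
ΣA = 53624.00 in²
ΣAx_c = (57500.00)(125.00) + (-3876.00)(95.00) = 6819280.00 in³
ΣAy_c = (57500.00)(115.00) + (-3876.00)(158.50) = 5998154.00 in³
x_c = 6819280.00 / 53624.00 = 127.17 in
y_c = 5998154.00 / 53624.00 = 111.86 in

x_c = 127.17 in, y_c = 111.86 in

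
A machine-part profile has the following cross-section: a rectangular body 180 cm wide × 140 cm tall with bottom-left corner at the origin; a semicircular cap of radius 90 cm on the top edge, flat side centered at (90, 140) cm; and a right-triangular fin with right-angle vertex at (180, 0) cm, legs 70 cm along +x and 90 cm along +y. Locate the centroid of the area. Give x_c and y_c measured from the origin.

Part | A | x̄ᵢ | ȳᵢ | A·x̄ᵢ | A·ȳᵢ
rectangular body | 25200.00 | 90.00 | 70.00 | 2268000.00 | 1764000.00
semicircular top | 12723.45 | 90.00 | 178.20 | 1145110.52 | 2267283.03
triangular fin | 3150.00 | 203.33 | 30.00 | 640500.00 | 94500.00
Σ | 41073.45 |  |  | 4053610.52 | 4125783.03
x_c = 4053610.52 / 41073.45 = 98.69 cm
y_c = 4125783.03 / 41073.45 = 100.45 cm

x_c = 98.69 cm, y_c = 100.45 cm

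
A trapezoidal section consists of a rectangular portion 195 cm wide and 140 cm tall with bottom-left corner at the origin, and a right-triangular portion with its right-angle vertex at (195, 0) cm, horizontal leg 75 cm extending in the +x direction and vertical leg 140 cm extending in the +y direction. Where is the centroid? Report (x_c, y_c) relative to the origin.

rectangular portion: A = 195 × 140 = 27300.00, centroid at (97.50, 70.00).
triangular portion: A = ½·75·140 = 5250.00, centroid at (220.00, 46.67).
ΣA = 32550.00 cm²
ΣAx_c = (27300.00)(97.50) + (5250.00)(220.00) = 3816750.00 cm³
ΣAy_c = (27300.00)(70.00) + (5250.00)(46.67) = 2156000.00 cm³
x_c = 3816750.00 / 32550.00 = 117.26 cm
y_c = 2156000.00 / 32550.00 = 66.24 cm

x_c = 117.26 cm, y_c = 66.24 cm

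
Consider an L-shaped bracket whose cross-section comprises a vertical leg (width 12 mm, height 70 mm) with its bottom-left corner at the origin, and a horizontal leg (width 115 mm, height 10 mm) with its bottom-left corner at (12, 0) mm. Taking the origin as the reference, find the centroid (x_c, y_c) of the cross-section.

x_c = 42.70 mm, y_c = 17.66 mm

vertical leg: A = 12 × 70 = 840.00, centroid at (6.00, 35.00).
horizontal leg: A = 115 × 10 = 1150.00, centroid at (69.50, 5.00).
ΣA = 1990.00 mm²
ΣAx_c = (840.00)(6.00) + (1150.00)(69.50) = 84965.00 mm³
ΣAy_c = (840.00)(35.00) + (1150.00)(5.00) = 35150.00 mm³
x_c = 84965.00 / 1990.00 = 42.70 mm
y_c = 35150.00 / 1990.00 = 17.66 mm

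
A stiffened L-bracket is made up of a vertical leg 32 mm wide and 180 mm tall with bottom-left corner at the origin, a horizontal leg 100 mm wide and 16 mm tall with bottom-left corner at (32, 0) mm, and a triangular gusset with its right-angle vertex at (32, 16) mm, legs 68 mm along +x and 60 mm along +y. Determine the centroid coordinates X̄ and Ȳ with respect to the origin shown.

vertical leg: A = 32 × 180 = 5760.00, centroid at (16.00, 90.00).
horizontal leg: A = 100 × 16 = 1600.00, centroid at (82.00, 8.00).
gusset: A = ½·68·60 = 2040.00, centroid at (54.67, 36.00).
ΣA = 9400.00 mm², ΣAX̄ = 334880.00 mm³, ΣAȲ = 604640.00 mm³.
X̄ = 334880.00/9400.00 = 35.63 mm; Ȳ = 604640.00/9400.00 = 64.32 mm.

X̄ = 35.63 mm, Ȳ = 64.32 mm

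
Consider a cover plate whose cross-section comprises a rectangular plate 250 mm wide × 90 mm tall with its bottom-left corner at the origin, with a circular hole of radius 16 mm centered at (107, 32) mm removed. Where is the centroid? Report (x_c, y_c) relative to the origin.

plate: A = 250 × 90 = 22500.00, centroid at (125.00, 45.00).
hole: A = −π·16² = -804.25, centroid at (107.00, 32.00).
ΣA = 21695.75 mm², ΣAx_c = 2726445.49 mm³, ΣAy_c = 986764.07 mm³.
x_c = 2726445.49/21695.75 = 125.67 mm; y_c = 986764.07/21695.75 = 45.48 mm.

x_c = 125.67 mm, y_c = 45.48 mm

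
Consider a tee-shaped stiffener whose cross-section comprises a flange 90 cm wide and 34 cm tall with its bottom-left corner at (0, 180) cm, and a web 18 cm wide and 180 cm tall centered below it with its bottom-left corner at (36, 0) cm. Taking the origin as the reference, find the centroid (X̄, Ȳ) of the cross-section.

X̄ = 45.00 cm, Ȳ = 141.97 cm

web: A = 18 × 180 = 3240.00, centroid at (45.00, 90.00).
flange: A = 90 × 34 = 3060.00, centroid at (45.00, 197.00).
ΣA = 6300.00 cm²
ΣAX̄ = (3240.00)(45.00) + (3060.00)(45.00) = 283500.00 cm³
ΣAȲ = (3240.00)(90.00) + (3060.00)(197.00) = 894420.00 cm³
X̄ = 283500.00 / 6300.00 = 45.00 cm
Ȳ = 894420.00 / 6300.00 = 141.97 cm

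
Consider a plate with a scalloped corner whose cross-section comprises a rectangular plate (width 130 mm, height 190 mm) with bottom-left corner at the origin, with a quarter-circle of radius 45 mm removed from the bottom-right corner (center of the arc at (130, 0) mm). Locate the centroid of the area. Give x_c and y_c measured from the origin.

Part | A | x̄ᵢ | ȳᵢ | A·x̄ᵢ | A·ȳᵢ
plate | 24700.00 | 65.00 | 95.00 | 1605500.00 | 2346500.00
removed quarter-circle | -1590.43 | 110.90 | 19.10 | -176381.07 | -30375.00
Σ | 23109.57 |  |  | 1429118.93 | 2316125.00
x_c = 1429118.93 / 23109.57 = 61.84 mm
y_c = 2316125.00 / 23109.57 = 100.22 mm

x_c = 61.84 mm, y_c = 100.22 mm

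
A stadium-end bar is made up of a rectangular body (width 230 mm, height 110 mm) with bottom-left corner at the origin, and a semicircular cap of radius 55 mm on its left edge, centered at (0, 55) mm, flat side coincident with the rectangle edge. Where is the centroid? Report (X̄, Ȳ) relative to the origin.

X̄ = 93.13 mm, Ȳ = 55.00 mm

Part | A | x̄ᵢ | ȳᵢ | A·x̄ᵢ | A·ȳᵢ
rectangular body | 25300.00 | 115.00 | 55.00 | 2909500.00 | 1391500.00
semicircular end | 4751.66 | -23.34 | 55.00 | -110916.67 | 261341.24
Σ | 30051.66 |  |  | 2798583.33 | 1652841.24
X̄ = 2798583.33 / 30051.66 = 93.13 mm
Ȳ = 1652841.24 / 30051.66 = 55.00 mm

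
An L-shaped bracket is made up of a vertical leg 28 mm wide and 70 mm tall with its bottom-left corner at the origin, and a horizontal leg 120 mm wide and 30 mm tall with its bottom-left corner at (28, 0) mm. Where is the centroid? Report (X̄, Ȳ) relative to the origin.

X̄ = 61.91 mm, Ȳ = 22.05 mm

Part | A | x̄ᵢ | ȳᵢ | A·x̄ᵢ | A·ȳᵢ
vertical leg | 1960.00 | 14.00 | 35.00 | 27440.00 | 68600.00
horizontal leg | 3600.00 | 88.00 | 15.00 | 316800.00 | 54000.00
Σ | 5560.00 |  |  | 344240.00 | 122600.00
X̄ = 344240.00 / 5560.00 = 61.91 mm
Ȳ = 122600.00 / 5560.00 = 22.05 mm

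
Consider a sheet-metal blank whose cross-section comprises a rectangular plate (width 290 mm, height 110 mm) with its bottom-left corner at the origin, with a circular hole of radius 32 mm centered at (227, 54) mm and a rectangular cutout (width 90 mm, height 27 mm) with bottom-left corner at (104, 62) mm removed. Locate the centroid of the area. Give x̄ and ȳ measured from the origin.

x̄ = 134.58 mm, ȳ = 53.23 mm

plate: A = 290 × 110 = 31900.00, centroid at (145.00, 55.00).
hole 1: A = −π·32² = -3216.99, centroid at (227.00, 54.00).
hole 2: A = −(90 × 27) = -2430.00, centroid at (149.00, 75.50).
ΣA = 26253.01 mm²
ΣAx̄ = (31900.00)(145.00) + (-3216.99)(227.00) + (-2430.00)(149.00) = 3533173.07 mm³
ΣAȳ = (31900.00)(55.00) + (-3216.99)(54.00) + (-2430.00)(75.50) = 1397317.49 mm³
x̄ = 3533173.07 / 26253.01 = 134.58 mm
ȳ = 1397317.49 / 26253.01 = 53.23 mm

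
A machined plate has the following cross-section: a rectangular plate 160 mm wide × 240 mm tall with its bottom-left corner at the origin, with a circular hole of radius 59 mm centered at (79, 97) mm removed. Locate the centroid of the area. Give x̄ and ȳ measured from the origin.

Part | A | x̄ᵢ | ȳᵢ | A·x̄ᵢ | A·ȳᵢ
plate | 38400.00 | 80.00 | 120.00 | 3072000.00 | 4608000.00
hole | -10935.88 | 79.00 | 97.00 | -863934.84 | -1060780.75
Σ | 27464.12 |  |  | 2208065.16 | 3547219.25
x̄ = 2208065.16 / 27464.12 = 80.40 mm
ȳ = 3547219.25 / 27464.12 = 129.16 mm

x̄ = 80.40 mm, ȳ = 129.16 mm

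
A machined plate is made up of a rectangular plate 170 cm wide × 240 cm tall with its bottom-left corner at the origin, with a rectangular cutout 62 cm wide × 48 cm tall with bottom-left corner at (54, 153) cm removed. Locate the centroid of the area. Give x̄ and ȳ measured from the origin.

x̄ = 85.00 cm, ȳ = 115.52 cm

Part | A | x̄ᵢ | ȳᵢ | A·x̄ᵢ | A·ȳᵢ
plate | 40800.00 | 85.00 | 120.00 | 3468000.00 | 4896000.00
hole | -2976.00 | 85.00 | 177.00 | -252960.00 | -526752.00
Σ | 37824.00 |  |  | 3215040.00 | 4369248.00
x̄ = 3215040.00 / 37824.00 = 85.00 cm
ȳ = 4369248.00 / 37824.00 = 115.52 cm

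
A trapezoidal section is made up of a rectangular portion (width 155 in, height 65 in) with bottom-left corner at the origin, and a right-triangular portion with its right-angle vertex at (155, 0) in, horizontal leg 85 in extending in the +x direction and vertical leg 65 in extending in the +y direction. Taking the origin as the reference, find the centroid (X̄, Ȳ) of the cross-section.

X̄ = 100.27 in, Ȳ = 30.17 in

Part | A | x̄ᵢ | ȳᵢ | A·x̄ᵢ | A·ȳᵢ
rectangular portion | 10075.00 | 77.50 | 32.50 | 780812.50 | 327437.50
triangular portion | 2762.50 | 183.33 | 21.67 | 506458.33 | 59854.17
Σ | 12837.50 |  |  | 1287270.83 | 387291.67
X̄ = 1287270.83 / 12837.50 = 100.27 in
Ȳ = 387291.67 / 12837.50 = 30.17 in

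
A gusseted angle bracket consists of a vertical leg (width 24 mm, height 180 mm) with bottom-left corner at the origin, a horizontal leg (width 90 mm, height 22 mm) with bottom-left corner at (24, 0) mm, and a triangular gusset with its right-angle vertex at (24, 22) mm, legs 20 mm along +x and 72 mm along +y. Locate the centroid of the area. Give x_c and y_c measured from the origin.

vertical leg: A = 24 × 180 = 4320.00, centroid at (12.00, 90.00).
horizontal leg: A = 90 × 22 = 1980.00, centroid at (69.00, 11.00).
gusset: A = ½·20·72 = 720.00, centroid at (30.67, 46.00).
ΣA = 7020.00 mm², ΣAx_c = 210540.00 mm³, ΣAy_c = 443700.00 mm³.
x_c = 210540.00/7020.00 = 29.99 mm; y_c = 443700.00/7020.00 = 63.21 mm.

x_c = 29.99 mm, y_c = 63.21 mm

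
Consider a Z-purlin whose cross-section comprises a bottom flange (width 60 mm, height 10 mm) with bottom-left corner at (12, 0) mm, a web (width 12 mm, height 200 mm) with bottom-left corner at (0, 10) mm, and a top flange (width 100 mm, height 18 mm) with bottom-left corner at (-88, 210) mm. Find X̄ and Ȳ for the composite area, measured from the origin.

X̄ = -6.00 mm, Ȳ = 137.75 mm

bottom flange: A = 60 × 10 = 600.00, centroid at (42.00, 5.00).
web: A = 12 × 200 = 2400.00, centroid at (6.00, 110.00).
top flange: A = 100 × 18 = 1800.00, centroid at (-38.00, 219.00).
ΣA = 4800.00 mm², ΣAX̄ = -28800.00 mm³, ΣAȲ = 661200.00 mm³.
X̄ = -28800.00/4800.00 = -6.00 mm; Ȳ = 661200.00/4800.00 = 137.75 mm.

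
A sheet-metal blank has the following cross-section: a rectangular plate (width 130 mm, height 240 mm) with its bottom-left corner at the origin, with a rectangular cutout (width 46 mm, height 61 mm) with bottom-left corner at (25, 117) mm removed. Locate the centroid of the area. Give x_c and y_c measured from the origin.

plate: A = 130 × 240 = 31200.00, centroid at (65.00, 120.00).
hole: A = −(46 × 61) = -2806.00, centroid at (48.00, 147.50).
ΣA = 28394.00 mm², ΣAx_c = 1893312.00 mm³, ΣAy_c = 3330115.00 mm³.
x_c = 1893312.00/28394.00 = 66.68 mm; y_c = 3330115.00/28394.00 = 117.28 mm.

x_c = 66.68 mm, y_c = 117.28 mm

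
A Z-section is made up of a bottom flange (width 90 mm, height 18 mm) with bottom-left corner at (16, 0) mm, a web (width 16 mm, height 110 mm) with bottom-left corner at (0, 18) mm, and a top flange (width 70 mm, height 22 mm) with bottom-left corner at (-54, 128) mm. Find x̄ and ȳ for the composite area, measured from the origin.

Part | A | x̄ᵢ | ȳᵢ | A·x̄ᵢ | A·ȳᵢ
bottom flange | 1620.00 | 61.00 | 9.00 | 98820.00 | 14580.00
web | 1760.00 | 8.00 | 73.00 | 14080.00 | 128480.00
top flange | 1540.00 | -19.00 | 139.00 | -29260.00 | 214060.00
Σ | 4920.00 |  |  | 83640.00 | 357120.00
x̄ = 83640.00 / 4920.00 = 17.00 mm
ȳ = 357120.00 / 4920.00 = 72.59 mm

x̄ = 17.00 mm, ȳ = 72.59 mm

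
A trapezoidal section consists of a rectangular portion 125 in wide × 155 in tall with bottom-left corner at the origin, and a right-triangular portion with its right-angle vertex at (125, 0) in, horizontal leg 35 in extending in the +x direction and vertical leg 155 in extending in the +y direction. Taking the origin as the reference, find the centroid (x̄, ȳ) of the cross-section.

rectangular portion: A = 125 × 155 = 19375.00, centroid at (62.50, 77.50).
triangular portion: A = ½·35·155 = 2712.50, centroid at (136.67, 51.67).
ΣA = 22087.50 in²
ΣAx̄ = (19375.00)(62.50) + (2712.50)(136.67) = 1581645.83 in³
ΣAȳ = (19375.00)(77.50) + (2712.50)(51.67) = 1641708.33 in³
x̄ = 1581645.83 / 22087.50 = 71.61 in
ȳ = 1641708.33 / 22087.50 = 74.33 in

x̄ = 71.61 in, ȳ = 74.33 in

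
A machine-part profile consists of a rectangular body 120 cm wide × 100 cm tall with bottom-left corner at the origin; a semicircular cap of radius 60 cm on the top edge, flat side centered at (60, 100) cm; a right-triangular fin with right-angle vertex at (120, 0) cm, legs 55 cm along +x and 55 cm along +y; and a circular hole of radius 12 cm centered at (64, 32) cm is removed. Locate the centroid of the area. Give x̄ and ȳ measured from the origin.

rectangular body: A = 120 × 100 = 12000.00, centroid at (60.00, 50.00).
semicircular top: A = ½π·60² = 5654.87, centroid at (60.00, 125.46).
triangular fin: A = ½·55·55 = 1512.50, centroid at (138.33, 18.33).
hole: A = −π·12² = -452.39, centroid at (64.00, 32.00).
ΣA = 18714.98 cm²
ΣAx̄ = (12000.00)(60.00) + (5654.87)(60.00) + (1512.50)(138.33) + (-452.39)(64.00) = 1239568.26 cm³
ΣAȳ = (12000.00)(50.00) + (5654.87)(125.46) + (1512.50)(18.33) + (-452.39)(32.00) = 1322739.39 cm³
x̄ = 1239568.26 / 18714.98 = 66.23 cm
ȳ = 1322739.39 / 18714.98 = 70.68 cm

x̄ = 66.23 cm, ȳ = 70.68 cm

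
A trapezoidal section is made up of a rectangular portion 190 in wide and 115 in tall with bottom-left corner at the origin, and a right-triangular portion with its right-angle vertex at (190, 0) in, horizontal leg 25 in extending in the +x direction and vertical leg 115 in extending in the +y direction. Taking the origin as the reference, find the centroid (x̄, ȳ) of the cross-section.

x̄ = 101.38 in, ȳ = 56.32 in

rectangular portion: A = 190 × 115 = 21850.00, centroid at (95.00, 57.50).
triangular portion: A = ½·25·115 = 1437.50, centroid at (198.33, 38.33).
ΣA = 23287.50 in², ΣAx̄ = 2360854.17 in³, ΣAȳ = 1311479.17 in³.
x̄ = 2360854.17/23287.50 = 101.38 in; ȳ = 1311479.17/23287.50 = 56.32 in.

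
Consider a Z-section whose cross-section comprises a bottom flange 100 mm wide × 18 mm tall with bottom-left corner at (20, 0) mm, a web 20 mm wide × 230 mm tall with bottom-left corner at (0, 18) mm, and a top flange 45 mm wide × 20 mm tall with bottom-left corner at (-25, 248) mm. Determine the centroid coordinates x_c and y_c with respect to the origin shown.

bottom flange: A = 100 × 18 = 1800.00, centroid at (70.00, 9.00).
web: A = 20 × 230 = 4600.00, centroid at (10.00, 133.00).
top flange: A = 45 × 20 = 900.00, centroid at (-2.50, 258.00).
ΣA = 7300.00 mm², ΣAx_c = 169750.00 mm³, ΣAy_c = 860200.00 mm³.
x_c = 169750.00/7300.00 = 23.25 mm; y_c = 860200.00/7300.00 = 117.84 mm.

x_c = 23.25 mm, y_c = 117.84 mm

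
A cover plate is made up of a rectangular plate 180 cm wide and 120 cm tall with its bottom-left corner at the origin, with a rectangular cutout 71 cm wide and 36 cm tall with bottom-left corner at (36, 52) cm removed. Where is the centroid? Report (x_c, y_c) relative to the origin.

plate: A = 180 × 120 = 21600.00, centroid at (90.00, 60.00).
hole: A = −(71 × 36) = -2556.00, centroid at (71.50, 70.00).
ΣA = 19044.00 cm²
ΣAx_c = (21600.00)(90.00) + (-2556.00)(71.50) = 1761246.00 cm³
ΣAy_c = (21600.00)(60.00) + (-2556.00)(70.00) = 1117080.00 cm³
x_c = 1761246.00 / 19044.00 = 92.48 cm
y_c = 1117080.00 / 19044.00 = 58.66 cm

x_c = 92.48 cm, y_c = 58.66 cm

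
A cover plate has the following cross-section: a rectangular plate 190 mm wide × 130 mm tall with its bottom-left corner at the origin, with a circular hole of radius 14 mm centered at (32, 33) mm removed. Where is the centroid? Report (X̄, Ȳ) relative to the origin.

plate: A = 190 × 130 = 24700.00, centroid at (95.00, 65.00).
hole: A = −π·14² = -615.75, centroid at (32.00, 33.00).
ΣA = 24084.25 mm², ΣAX̄ = 2326795.93 mm³, ΣAȲ = 1585180.18 mm³.
X̄ = 2326795.93/24084.25 = 96.61 mm; Ȳ = 1585180.18/24084.25 = 65.82 mm.

X̄ = 96.61 mm, Ȳ = 65.82 mm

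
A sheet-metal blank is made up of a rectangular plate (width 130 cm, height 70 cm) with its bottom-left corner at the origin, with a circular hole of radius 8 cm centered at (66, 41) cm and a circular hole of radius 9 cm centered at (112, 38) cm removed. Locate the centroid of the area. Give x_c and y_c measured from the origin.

plate: A = 130 × 70 = 9100.00, centroid at (65.00, 35.00).
hole 1: A = −π·8² = -201.06, centroid at (66.00, 41.00).
hole 2: A = −π·9² = -254.47, centroid at (112.00, 38.00).
ΣA = 8644.47 cm²
ΣAx_c = (9100.00)(65.00) + (-201.06)(66.00) + (-254.47)(112.00) = 549729.38 cm³
ΣAy_c = (9100.00)(35.00) + (-201.06)(41.00) + (-254.47)(38.00) = 300586.64 cm³
x_c = 549729.38 / 8644.47 = 63.59 cm
y_c = 300586.64 / 8644.47 = 34.77 cm

x_c = 63.59 cm, y_c = 34.77 cm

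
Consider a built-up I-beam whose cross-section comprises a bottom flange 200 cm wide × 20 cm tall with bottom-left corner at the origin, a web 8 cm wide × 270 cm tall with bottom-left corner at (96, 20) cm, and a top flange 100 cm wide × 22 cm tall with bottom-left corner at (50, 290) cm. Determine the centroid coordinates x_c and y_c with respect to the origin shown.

x_c = 100.00 cm, y_c = 124.04 cm

Part | A | x̄ᵢ | ȳᵢ | A·x̄ᵢ | A·ȳᵢ
bottom flange | 4000.00 | 100.00 | 10.00 | 400000.00 | 40000.00
web | 2160.00 | 100.00 | 155.00 | 216000.00 | 334800.00
top flange | 2200.00 | 100.00 | 301.00 | 220000.00 | 662200.00
Σ | 8360.00 |  |  | 836000.00 | 1037000.00
x_c = 836000.00 / 8360.00 = 100.00 cm
y_c = 1037000.00 / 8360.00 = 124.04 cm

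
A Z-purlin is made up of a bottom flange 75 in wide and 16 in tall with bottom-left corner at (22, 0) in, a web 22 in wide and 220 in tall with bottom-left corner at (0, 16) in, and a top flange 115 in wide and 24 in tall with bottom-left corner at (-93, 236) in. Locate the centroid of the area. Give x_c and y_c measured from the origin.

Part | A | x̄ᵢ | ȳᵢ | A·x̄ᵢ | A·ȳᵢ
bottom flange | 1200.00 | 59.50 | 8.00 | 71400.00 | 9600.00
web | 4840.00 | 11.00 | 126.00 | 53240.00 | 609840.00
top flange | 2760.00 | -35.50 | 248.00 | -97980.00 | 684480.00
Σ | 8800.00 |  |  | 26660.00 | 1303920.00
x_c = 26660.00 / 8800.00 = 3.03 in
y_c = 1303920.00 / 8800.00 = 148.17 in

x_c = 3.03 in, y_c = 148.17 in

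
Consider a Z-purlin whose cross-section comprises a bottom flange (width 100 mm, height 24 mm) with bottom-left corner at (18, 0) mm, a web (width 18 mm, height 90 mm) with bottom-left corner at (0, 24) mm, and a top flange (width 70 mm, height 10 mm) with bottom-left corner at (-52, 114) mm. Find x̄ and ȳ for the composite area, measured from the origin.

x̄ = 35.14 mm, ȳ = 47.43 mm

Part | A | x̄ᵢ | ȳᵢ | A·x̄ᵢ | A·ȳᵢ
bottom flange | 2400.00 | 68.00 | 12.00 | 163200.00 | 28800.00
web | 1620.00 | 9.00 | 69.00 | 14580.00 | 111780.00
top flange | 700.00 | -17.00 | 119.00 | -11900.00 | 83300.00
Σ | 4720.00 |  |  | 165880.00 | 223880.00
x̄ = 165880.00 / 4720.00 = 35.14 mm
ȳ = 223880.00 / 4720.00 = 47.43 mm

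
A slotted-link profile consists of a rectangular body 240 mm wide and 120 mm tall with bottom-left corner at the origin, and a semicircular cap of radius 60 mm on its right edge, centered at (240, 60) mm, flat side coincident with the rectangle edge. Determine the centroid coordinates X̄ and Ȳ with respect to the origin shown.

rectangular body: A = 240 × 120 = 28800.00, centroid at (120.00, 60.00).
semicircular end: A = ½π·60² = 5654.87, centroid at (265.46, 60.00).
ΣA = 34454.87 mm²
ΣAX̄ = (28800.00)(120.00) + (5654.87)(265.46) = 4957168.03 mm³
ΣAȲ = (28800.00)(60.00) + (5654.87)(60.00) = 2067292.01 mm³
X̄ = 4957168.03 / 34454.87 = 143.87 mm
Ȳ = 2067292.01 / 34454.87 = 60.00 mm

X̄ = 143.87 mm, Ȳ = 60.00 mm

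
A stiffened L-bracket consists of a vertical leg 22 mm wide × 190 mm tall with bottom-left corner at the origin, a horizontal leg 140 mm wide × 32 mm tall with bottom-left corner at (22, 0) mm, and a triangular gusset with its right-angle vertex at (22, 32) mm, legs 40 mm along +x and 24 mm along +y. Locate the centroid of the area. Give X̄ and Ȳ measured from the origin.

X̄ = 51.98 mm, Ȳ = 53.39 mm

Part | A | x̄ᵢ | ȳᵢ | A·x̄ᵢ | A·ȳᵢ
vertical leg | 4180.00 | 11.00 | 95.00 | 45980.00 | 397100.00
horizontal leg | 4480.00 | 92.00 | 16.00 | 412160.00 | 71680.00
gusset | 480.00 | 35.33 | 40.00 | 16960.00 | 19200.00
Σ | 9140.00 |  |  | 475100.00 | 487980.00
X̄ = 475100.00 / 9140.00 = 51.98 mm
Ȳ = 487980.00 / 9140.00 = 53.39 mm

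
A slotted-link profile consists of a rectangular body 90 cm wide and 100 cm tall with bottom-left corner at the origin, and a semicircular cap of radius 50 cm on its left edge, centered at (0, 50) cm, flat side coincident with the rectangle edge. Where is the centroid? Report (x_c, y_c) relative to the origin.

rectangular body: A = 90 × 100 = 9000.00, centroid at (45.00, 50.00).
semicircular end: A = ½π·50² = 3926.99, centroid at (-21.22, 50.00).
ΣA = 12926.99 cm²
ΣAx_c = (9000.00)(45.00) + (3926.99)(-21.22) = 321666.67 cm³
ΣAy_c = (9000.00)(50.00) + (3926.99)(50.00) = 646349.54 cm³
x_c = 321666.67 / 12926.99 = 24.88 cm
y_c = 646349.54 / 12926.99 = 50.00 cm

x_c = 24.88 cm, y_c = 50.00 cm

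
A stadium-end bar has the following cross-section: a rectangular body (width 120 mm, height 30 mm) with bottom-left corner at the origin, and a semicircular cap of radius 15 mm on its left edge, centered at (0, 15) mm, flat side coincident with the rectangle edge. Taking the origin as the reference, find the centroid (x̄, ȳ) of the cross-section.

Part | A | x̄ᵢ | ȳᵢ | A·x̄ᵢ | A·ȳᵢ
rectangular body | 3600.00 | 60.00 | 15.00 | 216000.00 | 54000.00
semicircular end | 353.43 | -6.37 | 15.00 | -2250.00 | 5301.44
Σ | 3953.43 |  |  | 213750.00 | 59301.44
x̄ = 213750.00 / 3953.43 = 54.07 mm
ȳ = 59301.44 / 3953.43 = 15.00 mm

x̄ = 54.07 mm, ȳ = 15.00 mm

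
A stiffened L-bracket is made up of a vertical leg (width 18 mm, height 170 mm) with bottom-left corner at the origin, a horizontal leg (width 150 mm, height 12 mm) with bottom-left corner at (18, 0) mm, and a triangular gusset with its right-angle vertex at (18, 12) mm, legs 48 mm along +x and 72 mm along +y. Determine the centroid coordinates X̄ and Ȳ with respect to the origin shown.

X̄ = 38.51 mm, Ȳ = 50.56 mm

vertical leg: A = 18 × 170 = 3060.00, centroid at (9.00, 85.00).
horizontal leg: A = 150 × 12 = 1800.00, centroid at (93.00, 6.00).
gusset: A = ½·48·72 = 1728.00, centroid at (34.00, 36.00).
ΣA = 6588.00 mm², ΣAX̄ = 253692.00 mm³, ΣAȲ = 333108.00 mm³.
X̄ = 253692.00/6588.00 = 38.51 mm; Ȳ = 333108.00/6588.00 = 50.56 mm.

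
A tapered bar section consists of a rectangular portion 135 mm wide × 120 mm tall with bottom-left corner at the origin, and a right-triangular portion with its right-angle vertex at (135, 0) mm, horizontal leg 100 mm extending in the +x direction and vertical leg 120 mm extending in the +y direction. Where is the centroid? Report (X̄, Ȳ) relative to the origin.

X̄ = 94.75 mm, Ȳ = 54.59 mm

rectangular portion: A = 135 × 120 = 16200.00, centroid at (67.50, 60.00).
triangular portion: A = ½·100·120 = 6000.00, centroid at (168.33, 40.00).
ΣA = 22200.00 mm²
ΣAX̄ = (16200.00)(67.50) + (6000.00)(168.33) = 2103500.00 mm³
ΣAȲ = (16200.00)(60.00) + (6000.00)(40.00) = 1212000.00 mm³
X̄ = 2103500.00 / 22200.00 = 94.75 mm
Ȳ = 1212000.00 / 22200.00 = 54.59 mm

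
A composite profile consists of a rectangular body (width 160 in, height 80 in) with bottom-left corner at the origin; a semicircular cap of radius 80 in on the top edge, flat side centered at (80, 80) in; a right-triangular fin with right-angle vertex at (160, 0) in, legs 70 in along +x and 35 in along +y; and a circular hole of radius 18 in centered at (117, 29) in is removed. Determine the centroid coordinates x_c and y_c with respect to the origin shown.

rectangular body: A = 160 × 80 = 12800.00, centroid at (80.00, 40.00).
semicircular top: A = ½π·80² = 10053.10, centroid at (80.00, 113.95).
triangular fin: A = ½·70·35 = 1225.00, centroid at (183.33, 11.67).
hole: A = −π·18² = -1017.88, centroid at (117.00, 29.00).
ΣA = 23060.22 in², ΣAx_c = 1933739.56 in³, ΣAy_c = 1642354.31 in³.
x_c = 1933739.56/23060.22 = 83.86 in; y_c = 1642354.31/23060.22 = 71.22 in.

x_c = 83.86 in, y_c = 71.22 in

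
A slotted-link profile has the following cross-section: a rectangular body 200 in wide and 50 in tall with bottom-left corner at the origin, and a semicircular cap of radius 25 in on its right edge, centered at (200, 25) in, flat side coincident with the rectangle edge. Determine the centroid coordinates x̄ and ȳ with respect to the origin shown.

rectangular body: A = 200 × 50 = 10000.00, centroid at (100.00, 25.00).
semicircular end: A = ½π·25² = 981.75, centroid at (210.61, 25.00).
ΣA = 10981.75 in², ΣAx̄ = 1206766.21 in³, ΣAȳ = 274543.69 in³.
x̄ = 1206766.21/10981.75 = 109.89 in; ȳ = 274543.69/10981.75 = 25.00 in.

x̄ = 109.89 in, ȳ = 25.00 in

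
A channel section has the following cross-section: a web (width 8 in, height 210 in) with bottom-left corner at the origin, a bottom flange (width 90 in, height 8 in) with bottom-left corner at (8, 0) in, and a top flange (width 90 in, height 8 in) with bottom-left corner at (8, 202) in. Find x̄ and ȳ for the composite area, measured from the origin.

x̄ = 26.62 in, ȳ = 105.00 in

web: A = 8 × 210 = 1680.00, centroid at (4.00, 105.00).
bottom flange: A = 90 × 8 = 720.00, centroid at (53.00, 4.00).
top flange: A = 90 × 8 = 720.00, centroid at (53.00, 206.00).
ΣA = 3120.00 in², ΣAx̄ = 83040.00 in³, ΣAȳ = 327600.00 in³.
x̄ = 83040.00/3120.00 = 26.62 in; ȳ = 327600.00/3120.00 = 105.00 in.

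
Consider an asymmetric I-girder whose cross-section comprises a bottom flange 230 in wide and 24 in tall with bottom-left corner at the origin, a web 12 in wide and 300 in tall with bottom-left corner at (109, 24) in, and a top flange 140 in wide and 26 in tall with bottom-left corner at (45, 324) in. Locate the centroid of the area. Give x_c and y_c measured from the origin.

x_c = 115.00 in, y_c = 150.42 in

bottom flange: A = 230 × 24 = 5520.00, centroid at (115.00, 12.00).
web: A = 12 × 300 = 3600.00, centroid at (115.00, 174.00).
top flange: A = 140 × 26 = 3640.00, centroid at (115.00, 337.00).
ΣA = 12760.00 in²
ΣAx_c = (5520.00)(115.00) + (3600.00)(115.00) + (3640.00)(115.00) = 1467400.00 in³
ΣAy_c = (5520.00)(12.00) + (3600.00)(174.00) + (3640.00)(337.00) = 1919320.00 in³
x_c = 1467400.00 / 12760.00 = 115.00 in
y_c = 1919320.00 / 12760.00 = 150.42 in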